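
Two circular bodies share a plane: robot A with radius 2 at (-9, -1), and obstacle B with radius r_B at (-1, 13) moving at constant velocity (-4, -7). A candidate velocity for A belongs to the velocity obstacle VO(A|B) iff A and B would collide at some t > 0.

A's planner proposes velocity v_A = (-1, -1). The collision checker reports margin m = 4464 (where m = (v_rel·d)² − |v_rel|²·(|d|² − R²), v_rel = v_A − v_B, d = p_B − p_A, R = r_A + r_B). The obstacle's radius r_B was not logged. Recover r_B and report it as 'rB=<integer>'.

m = 4464
d = (8, 14);  v_rel = (3, 6),  |v_rel|² = 45
v_rel×d = (3)·(14) − (6)·(8) = -6
since m = R²·45 − (-6)²:  R² = (36 + 4464) / 45 = 100
R = √100 = 10  ⇒  r_B = 10 − 2 = 8

rB=8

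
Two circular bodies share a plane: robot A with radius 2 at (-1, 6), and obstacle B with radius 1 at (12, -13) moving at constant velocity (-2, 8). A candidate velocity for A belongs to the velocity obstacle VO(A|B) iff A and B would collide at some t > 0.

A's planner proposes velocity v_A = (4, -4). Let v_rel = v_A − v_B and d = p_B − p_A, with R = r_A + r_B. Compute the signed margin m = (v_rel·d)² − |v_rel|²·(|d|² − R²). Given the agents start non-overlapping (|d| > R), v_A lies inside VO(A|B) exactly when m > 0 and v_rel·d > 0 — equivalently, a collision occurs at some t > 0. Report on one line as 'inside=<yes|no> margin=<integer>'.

d = (13, -19),  |d|² = 530;  R = 2+1 = 3,  c = 530−3² = 521
v_rel = (6, -12),  |v_rel|² = 180;  v_rel·d = (6)·(13) + (-12)·(-19) = 306
180·t² − 612·t + 521 = 0  ⇒  m = 306² − 180·521 = -144
m = -144 < 0,  v_rel·d = 306 > 0  ⇒  outside

inside=no margin=-144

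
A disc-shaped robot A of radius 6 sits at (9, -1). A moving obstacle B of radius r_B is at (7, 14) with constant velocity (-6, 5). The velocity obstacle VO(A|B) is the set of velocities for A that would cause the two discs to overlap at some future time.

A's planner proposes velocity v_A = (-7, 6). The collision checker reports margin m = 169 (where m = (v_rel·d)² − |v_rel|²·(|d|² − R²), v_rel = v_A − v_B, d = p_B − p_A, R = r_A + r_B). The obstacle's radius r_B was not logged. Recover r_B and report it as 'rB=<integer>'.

m = 169
d = (-2, 15);  v_rel = (-1, 1),  |v_rel|² = 2
v_rel×d = (-1)·(15) − (1)·(-2) = -13
since m = R²·2 − (-13)²:  R² = (169 + 169) / 2 = 169
R = √169 = 13  ⇒  r_B = 13 − 6 = 7

rB=7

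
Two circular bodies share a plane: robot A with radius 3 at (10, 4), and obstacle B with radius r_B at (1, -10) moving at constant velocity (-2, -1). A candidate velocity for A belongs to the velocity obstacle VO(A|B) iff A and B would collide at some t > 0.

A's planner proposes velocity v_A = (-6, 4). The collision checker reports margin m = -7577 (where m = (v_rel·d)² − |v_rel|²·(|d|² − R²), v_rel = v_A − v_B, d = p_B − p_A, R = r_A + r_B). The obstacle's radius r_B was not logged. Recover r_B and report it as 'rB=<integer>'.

m = -7577
d = (-9, -14);  v_rel = (-4, 5),  |v_rel|² = 41
v_rel×d = (-4)·(-14) − (5)·(-9) = 101
since m = R²·41 − 101²:  R² = (10201 + -7577) / 41 = 64
R = √64 = 8  ⇒  r_B = 8 − 3 = 5

rB=5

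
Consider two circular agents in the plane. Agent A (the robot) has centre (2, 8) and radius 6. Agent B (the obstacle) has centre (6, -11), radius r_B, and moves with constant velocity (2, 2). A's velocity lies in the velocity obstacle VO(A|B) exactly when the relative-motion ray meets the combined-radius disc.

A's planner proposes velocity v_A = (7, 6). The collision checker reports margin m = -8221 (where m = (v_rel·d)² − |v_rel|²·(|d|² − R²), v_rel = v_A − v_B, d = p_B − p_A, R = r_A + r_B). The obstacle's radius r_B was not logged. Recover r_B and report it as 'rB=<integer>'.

m = -8221
d = (4, -19);  v_rel = (5, 4),  |v_rel|² = 41
v_rel×d = (5)·(-19) − (4)·(4) = -111
since m = R²·41 − (-111)²:  R² = (12321 + -8221) / 41 = 100
R = √100 = 10  ⇒  r_B = 10 − 6 = 4

rB=4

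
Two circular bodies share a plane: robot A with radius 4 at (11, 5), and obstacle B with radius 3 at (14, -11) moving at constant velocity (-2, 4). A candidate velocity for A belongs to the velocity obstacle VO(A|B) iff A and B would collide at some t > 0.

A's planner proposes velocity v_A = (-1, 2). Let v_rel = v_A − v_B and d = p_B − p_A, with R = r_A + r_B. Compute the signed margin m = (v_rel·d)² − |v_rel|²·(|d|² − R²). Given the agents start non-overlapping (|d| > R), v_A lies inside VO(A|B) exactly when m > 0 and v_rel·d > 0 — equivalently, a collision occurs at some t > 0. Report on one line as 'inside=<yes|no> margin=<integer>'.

d = (3, -16),  |d|² = 265;  R = 4+3 = 7,  c = 265−7² = 216
v_rel = (1, -2),  |v_rel|² = 5;  v_rel·d = (1)·(3) + (-2)·(-16) = 35
5·t² − 70·t + 216 = 0  ⇒  m = 35² − 5·216 = 145
m = 145 > 0,  v_rel·d = 35 > 0  ⇒  inside

inside=yes margin=145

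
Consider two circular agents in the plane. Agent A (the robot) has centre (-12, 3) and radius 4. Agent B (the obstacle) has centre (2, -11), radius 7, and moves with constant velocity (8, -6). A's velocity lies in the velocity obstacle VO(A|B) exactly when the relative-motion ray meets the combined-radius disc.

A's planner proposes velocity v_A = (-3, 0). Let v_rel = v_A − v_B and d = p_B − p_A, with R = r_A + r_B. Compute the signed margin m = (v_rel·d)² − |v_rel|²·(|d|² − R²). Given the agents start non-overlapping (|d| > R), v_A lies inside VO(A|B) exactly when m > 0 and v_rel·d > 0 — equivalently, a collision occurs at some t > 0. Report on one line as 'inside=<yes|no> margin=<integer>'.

d = (14, -14),  |d|² = 392;  R = 4+7 = 11,  c = 392−11² = 271
v_rel = (-11, 6),  |v_rel|² = 157;  v_rel·d = (-11)·(14) + (6)·(-14) = -238
157·t² + 476·t + 271 = 0  ⇒  m = (-238)² − 157·271 = 14097
m = 14097 > 0,  v_rel·d = -238 < 0  ⇒  outside

inside=no margin=14097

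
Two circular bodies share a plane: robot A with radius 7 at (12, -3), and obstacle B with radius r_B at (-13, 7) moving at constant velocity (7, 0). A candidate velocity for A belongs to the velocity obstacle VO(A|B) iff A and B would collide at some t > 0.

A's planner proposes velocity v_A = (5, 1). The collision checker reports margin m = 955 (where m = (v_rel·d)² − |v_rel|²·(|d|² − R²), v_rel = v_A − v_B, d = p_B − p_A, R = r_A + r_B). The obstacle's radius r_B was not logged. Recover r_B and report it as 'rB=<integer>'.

m = 955
d = (-25, 10);  v_rel = (-2, 1),  |v_rel|² = 5
v_rel×d = (-2)·(10) − (1)·(-25) = 5
since m = R²·5 − 5²:  R² = (25 + 955) / 5 = 196
R = √196 = 14  ⇒  r_B = 14 − 7 = 7

rB=7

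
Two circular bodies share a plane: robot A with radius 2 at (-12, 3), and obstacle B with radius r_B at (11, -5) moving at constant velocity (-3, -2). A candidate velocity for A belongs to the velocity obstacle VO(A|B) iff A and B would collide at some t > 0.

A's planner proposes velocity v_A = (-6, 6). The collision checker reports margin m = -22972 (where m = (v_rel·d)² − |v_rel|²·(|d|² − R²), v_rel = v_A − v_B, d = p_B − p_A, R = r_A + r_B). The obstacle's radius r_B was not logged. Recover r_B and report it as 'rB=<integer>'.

m = -22972
d = (23, -8);  v_rel = (-3, 8),  |v_rel|² = 73
v_rel×d = (-3)·(-8) − (8)·(23) = -160
since m = R²·73 − (-160)²:  R² = (25600 + -22972) / 73 = 36
R = √36 = 6  ⇒  r_B = 6 − 2 = 4

rB=4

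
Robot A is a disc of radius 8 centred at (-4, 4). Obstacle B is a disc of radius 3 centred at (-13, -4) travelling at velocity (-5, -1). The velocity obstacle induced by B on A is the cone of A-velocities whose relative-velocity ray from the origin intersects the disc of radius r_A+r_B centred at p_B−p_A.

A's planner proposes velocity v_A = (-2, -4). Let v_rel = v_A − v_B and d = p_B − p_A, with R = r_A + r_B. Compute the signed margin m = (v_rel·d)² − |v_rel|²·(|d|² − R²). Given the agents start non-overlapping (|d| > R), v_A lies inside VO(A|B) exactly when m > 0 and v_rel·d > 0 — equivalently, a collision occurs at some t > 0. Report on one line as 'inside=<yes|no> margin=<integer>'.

d = (-9, -8),  |d|² = 145;  R = 8+3 = 11,  c = 145−11² = 24
v_rel = (3, -3),  |v_rel|² = 18;  v_rel·d = (3)·(-9) + (-3)·(-8) = -3
18·t² + 6·t + 24 = 0  ⇒  m = (-3)² − 18·24 = -423
m = -423 < 0,  v_rel·d = -3 < 0  ⇒  outside

inside=no margin=-423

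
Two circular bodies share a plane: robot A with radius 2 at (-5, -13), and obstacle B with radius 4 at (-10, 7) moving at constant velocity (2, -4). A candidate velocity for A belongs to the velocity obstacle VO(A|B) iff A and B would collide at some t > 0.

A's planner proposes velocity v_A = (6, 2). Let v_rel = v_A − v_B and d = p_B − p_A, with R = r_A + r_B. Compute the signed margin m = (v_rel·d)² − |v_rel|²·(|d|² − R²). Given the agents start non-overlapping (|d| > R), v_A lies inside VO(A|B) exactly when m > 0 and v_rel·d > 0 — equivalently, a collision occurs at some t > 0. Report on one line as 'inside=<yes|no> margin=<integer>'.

d = (-5, 20),  |d|² = 425;  R = 2+4 = 6,  c = 425−6² = 389
v_rel = (4, 6),  |v_rel|² = 52;  v_rel·d = (4)·(-5) + (6)·(20) = 100
52·t² − 200·t + 389 = 0  ⇒  m = 100² − 52·389 = -10228
m = -10228 < 0,  v_rel·d = 100 > 0  ⇒  outside

inside=no margin=-10228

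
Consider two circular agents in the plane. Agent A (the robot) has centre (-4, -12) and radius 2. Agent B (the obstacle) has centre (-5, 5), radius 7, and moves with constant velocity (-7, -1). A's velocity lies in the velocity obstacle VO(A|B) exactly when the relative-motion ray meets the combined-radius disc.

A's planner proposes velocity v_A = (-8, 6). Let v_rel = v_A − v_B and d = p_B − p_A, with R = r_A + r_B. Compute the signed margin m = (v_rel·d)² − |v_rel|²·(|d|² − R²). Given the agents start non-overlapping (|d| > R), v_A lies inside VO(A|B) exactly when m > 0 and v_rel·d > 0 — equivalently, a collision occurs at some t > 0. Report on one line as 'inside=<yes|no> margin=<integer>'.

d = (-1, 17),  |d|² = 290;  R = 2+7 = 9,  c = 290−9² = 209
v_rel = (-1, 7),  |v_rel|² = 50;  v_rel·d = (-1)·(-1) + (7)·(17) = 120
50·t² − 240·t + 209 = 0  ⇒  m = 120² − 50·209 = 3950
m = 3950 > 0,  v_rel·d = 120 > 0  ⇒  inside

inside=yes margin=3950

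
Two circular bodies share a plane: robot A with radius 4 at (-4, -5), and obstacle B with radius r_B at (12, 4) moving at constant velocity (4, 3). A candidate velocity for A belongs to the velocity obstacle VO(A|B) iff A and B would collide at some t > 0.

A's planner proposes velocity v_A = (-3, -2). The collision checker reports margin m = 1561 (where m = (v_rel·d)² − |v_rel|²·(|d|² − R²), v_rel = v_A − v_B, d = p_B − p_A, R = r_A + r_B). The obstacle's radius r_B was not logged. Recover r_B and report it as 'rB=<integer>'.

m = 1561
d = (16, 9);  v_rel = (-7, -5),  |v_rel|² = 74
v_rel×d = (-7)·(9) − (-5)·(16) = 17
since m = R²·74 − 17²:  R² = (289 + 1561) / 74 = 25
R = √25 = 5  ⇒  r_B = 5 − 4 = 1

rB=1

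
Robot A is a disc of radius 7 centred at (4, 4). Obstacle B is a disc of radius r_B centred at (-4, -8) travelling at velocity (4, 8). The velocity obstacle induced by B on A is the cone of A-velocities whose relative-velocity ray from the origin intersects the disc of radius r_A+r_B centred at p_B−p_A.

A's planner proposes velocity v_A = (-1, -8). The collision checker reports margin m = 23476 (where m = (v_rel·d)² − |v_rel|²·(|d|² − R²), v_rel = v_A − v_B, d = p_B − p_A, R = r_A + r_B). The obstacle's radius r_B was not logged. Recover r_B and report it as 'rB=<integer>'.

m = 23476
d = (-8, -12);  v_rel = (-5, -16),  |v_rel|² = 281
v_rel×d = (-5)·(-12) − (-16)·(-8) = -68
since m = R²·281 − (-68)²:  R² = (4624 + 23476) / 281 = 100
R = √100 = 10  ⇒  r_B = 10 − 7 = 3

rB=3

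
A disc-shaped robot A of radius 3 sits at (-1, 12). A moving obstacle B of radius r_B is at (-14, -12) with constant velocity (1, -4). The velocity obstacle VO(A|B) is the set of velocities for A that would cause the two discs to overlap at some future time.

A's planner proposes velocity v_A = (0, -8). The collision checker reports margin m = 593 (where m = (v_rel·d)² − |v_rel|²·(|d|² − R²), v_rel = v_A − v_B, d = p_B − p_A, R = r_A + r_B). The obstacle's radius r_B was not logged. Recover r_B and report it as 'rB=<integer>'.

m = 593
d = (-13, -24);  v_rel = (-1, -4),  |v_rel|² = 17
v_rel×d = (-1)·(-24) − (-4)·(-13) = -28
since m = R²·17 − (-28)²:  R² = (784 + 593) / 17 = 81
R = √81 = 9  ⇒  r_B = 9 − 3 = 6

rB=6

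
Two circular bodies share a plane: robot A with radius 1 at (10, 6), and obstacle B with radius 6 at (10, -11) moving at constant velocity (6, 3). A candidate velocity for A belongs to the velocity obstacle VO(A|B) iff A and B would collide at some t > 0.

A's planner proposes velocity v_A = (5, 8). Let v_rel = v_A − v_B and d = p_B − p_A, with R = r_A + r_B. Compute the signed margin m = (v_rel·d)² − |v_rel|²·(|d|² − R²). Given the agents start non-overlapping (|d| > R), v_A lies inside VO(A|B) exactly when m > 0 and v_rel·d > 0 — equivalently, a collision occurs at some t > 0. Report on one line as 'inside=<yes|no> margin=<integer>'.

d = (0, -17),  |d|² = 289;  R = 1+6 = 7,  c = 289−7² = 240
v_rel = (-1, 5),  |v_rel|² = 26;  v_rel·d = (-1)·(0) + (5)·(-17) = -85
26·t² + 170·t + 240 = 0  ⇒  m = (-85)² − 26·240 = 985
m = 985 > 0,  v_rel·d = -85 < 0  ⇒  outside

inside=no margin=985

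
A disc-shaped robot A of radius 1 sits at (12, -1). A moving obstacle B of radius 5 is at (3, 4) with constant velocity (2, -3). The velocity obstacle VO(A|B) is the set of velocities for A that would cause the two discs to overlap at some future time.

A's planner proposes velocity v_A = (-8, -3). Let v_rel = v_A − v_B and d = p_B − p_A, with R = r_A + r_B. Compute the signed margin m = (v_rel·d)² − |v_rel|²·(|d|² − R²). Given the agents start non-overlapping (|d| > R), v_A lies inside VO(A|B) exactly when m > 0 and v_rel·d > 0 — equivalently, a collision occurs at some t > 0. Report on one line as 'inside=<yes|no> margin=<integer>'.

d = (-9, 5),  |d|² = 106;  R = 1+5 = 6,  c = 106−6² = 70
v_rel = (-10, 0),  |v_rel|² = 100;  v_rel·d = (-10)·(-9) + (0)·(5) = 90
100·t² − 180·t + 70 = 0  ⇒  m = 90² − 100·70 = 1100
m = 1100 > 0,  v_rel·d = 90 > 0  ⇒  inside

inside=yes margin=1100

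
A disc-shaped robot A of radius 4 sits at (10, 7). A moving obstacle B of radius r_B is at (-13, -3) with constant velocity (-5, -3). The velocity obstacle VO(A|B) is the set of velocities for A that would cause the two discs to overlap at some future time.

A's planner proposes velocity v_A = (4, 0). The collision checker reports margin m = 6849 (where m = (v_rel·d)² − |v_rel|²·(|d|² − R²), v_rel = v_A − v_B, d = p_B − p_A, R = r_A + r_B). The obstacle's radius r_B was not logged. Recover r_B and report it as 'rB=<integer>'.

m = 6849
d = (-23, -10);  v_rel = (9, 3),  |v_rel|² = 90
v_rel×d = (9)·(-10) − (3)·(-23) = -21
since m = R²·90 − (-21)²:  R² = (441 + 6849) / 90 = 81
R = √81 = 9  ⇒  r_B = 9 − 4 = 5

rB=5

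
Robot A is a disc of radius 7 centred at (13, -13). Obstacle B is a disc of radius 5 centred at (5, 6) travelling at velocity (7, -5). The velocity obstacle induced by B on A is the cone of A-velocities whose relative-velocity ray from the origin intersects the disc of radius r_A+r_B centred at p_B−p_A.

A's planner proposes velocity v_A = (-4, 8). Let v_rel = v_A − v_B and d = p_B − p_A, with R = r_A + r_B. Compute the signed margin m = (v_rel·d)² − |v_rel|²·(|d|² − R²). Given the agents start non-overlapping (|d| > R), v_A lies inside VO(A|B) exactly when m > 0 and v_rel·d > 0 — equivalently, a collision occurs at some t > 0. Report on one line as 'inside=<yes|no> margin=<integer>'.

d = (-8, 19),  |d|² = 425;  R = 7+5 = 12,  c = 425−12² = 281
v_rel = (-11, 13),  |v_rel|² = 290;  v_rel·d = (-11)·(-8) + (13)·(19) = 335
290·t² − 670·t + 281 = 0  ⇒  m = 335² − 290·281 = 30735
m = 30735 > 0,  v_rel·d = 335 > 0  ⇒  inside

inside=yes margin=30735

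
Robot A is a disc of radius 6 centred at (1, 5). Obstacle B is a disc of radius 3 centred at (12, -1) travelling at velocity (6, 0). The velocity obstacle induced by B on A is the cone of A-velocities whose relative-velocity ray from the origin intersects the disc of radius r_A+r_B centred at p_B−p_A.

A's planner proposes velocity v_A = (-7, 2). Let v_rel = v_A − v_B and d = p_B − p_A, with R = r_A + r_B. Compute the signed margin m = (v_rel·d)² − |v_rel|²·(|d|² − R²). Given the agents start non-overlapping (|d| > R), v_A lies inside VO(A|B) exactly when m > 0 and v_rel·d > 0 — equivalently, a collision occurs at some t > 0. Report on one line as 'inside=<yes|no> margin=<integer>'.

d = (11, -6),  |d|² = 157;  R = 6+3 = 9,  c = 157−9² = 76
v_rel = (-13, 2),  |v_rel|² = 173;  v_rel·d = (-13)·(11) + (2)·(-6) = -155
173·t² + 310·t + 76 = 0  ⇒  m = (-155)² − 173·76 = 10877
m = 10877 > 0,  v_rel·d = -155 < 0  ⇒  outside

inside=no margin=10877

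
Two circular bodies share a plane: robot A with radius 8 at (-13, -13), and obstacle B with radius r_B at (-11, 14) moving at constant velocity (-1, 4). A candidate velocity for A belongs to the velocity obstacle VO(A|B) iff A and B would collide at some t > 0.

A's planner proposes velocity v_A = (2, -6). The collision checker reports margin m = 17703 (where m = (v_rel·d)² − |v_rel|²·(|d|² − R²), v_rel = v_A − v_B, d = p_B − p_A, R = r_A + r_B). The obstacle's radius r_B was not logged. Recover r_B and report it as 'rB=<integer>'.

m = 17703
d = (2, 27);  v_rel = (3, -10),  |v_rel|² = 109
v_rel×d = (3)·(27) − (-10)·(2) = 101
since m = R²·109 − 101²:  R² = (10201 + 17703) / 109 = 256
R = √256 = 16  ⇒  r_B = 16 − 8 = 8

rB=8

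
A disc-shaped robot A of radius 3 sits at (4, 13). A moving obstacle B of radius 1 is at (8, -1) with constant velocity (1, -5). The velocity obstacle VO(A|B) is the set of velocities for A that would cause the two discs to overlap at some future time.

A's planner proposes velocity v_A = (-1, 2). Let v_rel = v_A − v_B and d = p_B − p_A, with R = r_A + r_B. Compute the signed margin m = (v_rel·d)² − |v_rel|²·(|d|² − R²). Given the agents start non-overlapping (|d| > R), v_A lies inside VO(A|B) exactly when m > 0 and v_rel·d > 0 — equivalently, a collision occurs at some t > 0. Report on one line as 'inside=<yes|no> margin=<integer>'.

d = (4, -14),  |d|² = 212;  R = 3+1 = 4,  c = 212−4² = 196
v_rel = (-2, 7),  |v_rel|² = 53;  v_rel·d = (-2)·(4) + (7)·(-14) = -106
53·t² + 212·t + 196 = 0  ⇒  m = (-106)² − 53·196 = 848
m = 848 > 0,  v_rel·d = -106 < 0  ⇒  outside

inside=no margin=848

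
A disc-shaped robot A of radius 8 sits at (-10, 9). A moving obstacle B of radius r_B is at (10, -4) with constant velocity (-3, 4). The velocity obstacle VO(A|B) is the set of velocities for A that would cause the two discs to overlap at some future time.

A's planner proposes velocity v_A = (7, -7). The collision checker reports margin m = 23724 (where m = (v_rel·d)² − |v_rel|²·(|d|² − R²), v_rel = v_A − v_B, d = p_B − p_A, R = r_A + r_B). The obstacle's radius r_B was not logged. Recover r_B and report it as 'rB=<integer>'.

m = 23724
d = (20, -13);  v_rel = (10, -11),  |v_rel|² = 221
v_rel×d = (10)·(-13) − (-11)·(20) = 90
since m = R²·221 − 90²:  R² = (8100 + 23724) / 221 = 144
R = √144 = 12  ⇒  r_B = 12 − 8 = 4

rB=4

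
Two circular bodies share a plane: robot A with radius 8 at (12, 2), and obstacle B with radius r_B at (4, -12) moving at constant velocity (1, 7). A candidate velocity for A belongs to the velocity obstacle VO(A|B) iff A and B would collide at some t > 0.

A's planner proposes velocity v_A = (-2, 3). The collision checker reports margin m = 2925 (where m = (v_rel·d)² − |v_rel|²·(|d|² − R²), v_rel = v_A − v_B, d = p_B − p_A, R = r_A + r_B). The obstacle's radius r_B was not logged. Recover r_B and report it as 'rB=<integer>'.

m = 2925
d = (-8, -14);  v_rel = (-3, -4),  |v_rel|² = 25
v_rel×d = (-3)·(-14) − (-4)·(-8) = 10
since m = R²·25 − 10²:  R² = (100 + 2925) / 25 = 121
R = √121 = 11  ⇒  r_B = 11 − 8 = 3

rB=3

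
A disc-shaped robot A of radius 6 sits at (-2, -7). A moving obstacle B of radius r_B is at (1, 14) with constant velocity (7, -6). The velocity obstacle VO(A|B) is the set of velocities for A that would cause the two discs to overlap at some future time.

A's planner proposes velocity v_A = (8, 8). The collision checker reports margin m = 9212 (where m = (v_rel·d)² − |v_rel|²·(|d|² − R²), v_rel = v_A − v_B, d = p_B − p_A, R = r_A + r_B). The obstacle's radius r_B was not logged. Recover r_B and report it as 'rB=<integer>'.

m = 9212
d = (3, 21);  v_rel = (1, 14),  |v_rel|² = 197
v_rel×d = (1)·(21) − (14)·(3) = -21
since m = R²·197 − (-21)²:  R² = (441 + 9212) / 197 = 49
R = √49 = 7  ⇒  r_B = 7 − 6 = 1

rB=1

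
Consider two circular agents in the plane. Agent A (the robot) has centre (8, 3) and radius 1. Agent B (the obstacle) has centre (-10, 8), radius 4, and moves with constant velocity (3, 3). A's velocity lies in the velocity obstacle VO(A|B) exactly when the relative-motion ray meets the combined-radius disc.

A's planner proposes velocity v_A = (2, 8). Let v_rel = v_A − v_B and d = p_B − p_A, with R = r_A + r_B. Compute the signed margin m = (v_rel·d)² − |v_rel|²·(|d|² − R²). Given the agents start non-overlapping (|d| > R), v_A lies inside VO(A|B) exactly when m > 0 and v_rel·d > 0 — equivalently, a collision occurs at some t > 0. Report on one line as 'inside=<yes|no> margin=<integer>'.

d = (-18, 5),  |d|² = 349;  R = 1+4 = 5,  c = 349−5² = 324
v_rel = (-1, 5),  |v_rel|² = 26;  v_rel·d = (-1)·(-18) + (5)·(5) = 43
26·t² − 86·t + 324 = 0  ⇒  m = 43² − 26·324 = -6575
m = -6575 < 0,  v_rel·d = 43 > 0  ⇒  outside

inside=no margin=-6575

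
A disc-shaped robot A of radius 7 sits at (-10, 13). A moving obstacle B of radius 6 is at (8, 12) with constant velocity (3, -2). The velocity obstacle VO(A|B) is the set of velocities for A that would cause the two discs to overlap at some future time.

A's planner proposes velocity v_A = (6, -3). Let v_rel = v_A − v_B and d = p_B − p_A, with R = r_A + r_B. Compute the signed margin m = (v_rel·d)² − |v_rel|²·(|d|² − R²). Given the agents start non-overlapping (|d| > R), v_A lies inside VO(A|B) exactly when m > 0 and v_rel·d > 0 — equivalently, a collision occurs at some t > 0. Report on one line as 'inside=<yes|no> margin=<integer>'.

d = (18, -1),  |d|² = 325;  R = 7+6 = 13,  c = 325−13² = 156
v_rel = (3, -1),  |v_rel|² = 10;  v_rel·d = (3)·(18) + (-1)·(-1) = 55
10·t² − 110·t + 156 = 0  ⇒  m = 55² − 10·156 = 1465
m = 1465 > 0,  v_rel·d = 55 > 0  ⇒  inside

inside=yes margin=1465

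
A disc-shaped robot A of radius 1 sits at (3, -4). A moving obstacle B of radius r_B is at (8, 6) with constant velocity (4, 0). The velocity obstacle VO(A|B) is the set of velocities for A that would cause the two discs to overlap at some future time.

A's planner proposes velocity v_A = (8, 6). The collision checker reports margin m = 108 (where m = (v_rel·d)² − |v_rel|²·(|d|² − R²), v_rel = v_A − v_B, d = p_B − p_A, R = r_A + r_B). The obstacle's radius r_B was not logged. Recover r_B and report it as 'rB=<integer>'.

m = 108
d = (5, 10);  v_rel = (4, 6),  |v_rel|² = 52
v_rel×d = (4)·(10) − (6)·(5) = 10
since m = R²·52 − 10²:  R² = (100 + 108) / 52 = 4
R = √4 = 2  ⇒  r_B = 2 − 1 = 1

rB=1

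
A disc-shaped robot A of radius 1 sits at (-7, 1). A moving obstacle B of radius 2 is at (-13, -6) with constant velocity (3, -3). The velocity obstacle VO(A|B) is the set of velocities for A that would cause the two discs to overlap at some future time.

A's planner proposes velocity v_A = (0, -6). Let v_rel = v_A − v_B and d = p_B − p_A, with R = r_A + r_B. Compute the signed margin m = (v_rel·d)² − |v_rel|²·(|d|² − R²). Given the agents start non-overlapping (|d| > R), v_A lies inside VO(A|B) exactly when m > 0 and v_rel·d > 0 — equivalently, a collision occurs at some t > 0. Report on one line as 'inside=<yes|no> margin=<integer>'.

d = (-6, -7),  |d|² = 85;  R = 1+2 = 3,  c = 85−3² = 76
v_rel = (-3, -3),  |v_rel|² = 18;  v_rel·d = (-3)·(-6) + (-3)·(-7) = 39
18·t² − 78·t + 76 = 0  ⇒  m = 39² − 18·76 = 153
m = 153 > 0,  v_rel·d = 39 > 0  ⇒  inside

inside=yes margin=153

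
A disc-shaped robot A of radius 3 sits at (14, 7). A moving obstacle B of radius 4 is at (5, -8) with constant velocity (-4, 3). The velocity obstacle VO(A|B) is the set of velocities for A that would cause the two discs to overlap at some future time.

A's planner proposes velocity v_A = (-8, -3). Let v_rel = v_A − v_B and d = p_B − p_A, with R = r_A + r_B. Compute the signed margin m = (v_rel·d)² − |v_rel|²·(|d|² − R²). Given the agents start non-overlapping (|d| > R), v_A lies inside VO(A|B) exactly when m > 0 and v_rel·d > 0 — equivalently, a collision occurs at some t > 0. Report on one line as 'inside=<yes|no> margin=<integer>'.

d = (-9, -15),  |d|² = 306;  R = 3+4 = 7,  c = 306−7² = 257
v_rel = (-4, -6),  |v_rel|² = 52;  v_rel·d = (-4)·(-9) + (-6)·(-15) = 126
52·t² − 252·t + 257 = 0  ⇒  m = 126² − 52·257 = 2512
m = 2512 > 0,  v_rel·d = 126 > 0  ⇒  inside

inside=yes margin=2512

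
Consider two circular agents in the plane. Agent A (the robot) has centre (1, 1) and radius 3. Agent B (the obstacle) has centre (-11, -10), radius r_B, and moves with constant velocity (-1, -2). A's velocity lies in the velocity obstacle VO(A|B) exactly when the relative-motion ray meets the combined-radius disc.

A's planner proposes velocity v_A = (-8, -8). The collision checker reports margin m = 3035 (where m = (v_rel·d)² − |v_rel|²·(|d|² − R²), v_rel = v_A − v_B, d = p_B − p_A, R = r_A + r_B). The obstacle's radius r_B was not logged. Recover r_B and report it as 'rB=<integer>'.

m = 3035
d = (-12, -11);  v_rel = (-7, -6),  |v_rel|² = 85
v_rel×d = (-7)·(-11) − (-6)·(-12) = 5
since m = R²·85 − 5²:  R² = (25 + 3035) / 85 = 36
R = √36 = 6  ⇒  r_B = 6 − 3 = 3

rB=3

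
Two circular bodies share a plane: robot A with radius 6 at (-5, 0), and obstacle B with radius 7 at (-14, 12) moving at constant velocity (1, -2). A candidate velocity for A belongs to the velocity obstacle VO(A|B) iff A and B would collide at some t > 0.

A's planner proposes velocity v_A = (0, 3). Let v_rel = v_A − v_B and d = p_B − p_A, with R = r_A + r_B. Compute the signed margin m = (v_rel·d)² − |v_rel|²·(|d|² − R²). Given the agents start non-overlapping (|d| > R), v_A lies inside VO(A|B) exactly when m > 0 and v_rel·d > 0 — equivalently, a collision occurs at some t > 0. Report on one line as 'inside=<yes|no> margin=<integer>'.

d = (-9, 12),  |d|² = 225;  R = 6+7 = 13,  c = 225−13² = 56
v_rel = (-1, 5),  |v_rel|² = 26;  v_rel·d = (-1)·(-9) + (5)·(12) = 69
26·t² − 138·t + 56 = 0  ⇒  m = 69² − 26·56 = 3305
m = 3305 > 0,  v_rel·d = 69 > 0  ⇒  inside

inside=yes margin=3305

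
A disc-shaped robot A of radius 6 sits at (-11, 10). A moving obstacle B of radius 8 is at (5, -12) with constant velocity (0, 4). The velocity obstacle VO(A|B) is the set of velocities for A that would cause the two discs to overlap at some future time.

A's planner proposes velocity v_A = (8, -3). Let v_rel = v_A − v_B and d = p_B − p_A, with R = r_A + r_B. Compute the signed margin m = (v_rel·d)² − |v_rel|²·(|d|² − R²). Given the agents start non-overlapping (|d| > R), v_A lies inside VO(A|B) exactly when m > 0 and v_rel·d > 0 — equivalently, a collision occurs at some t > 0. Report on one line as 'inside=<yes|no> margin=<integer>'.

d = (16, -22),  |d|² = 740;  R = 6+8 = 14,  c = 740−14² = 544
v_rel = (8, -7),  |v_rel|² = 113;  v_rel·d = (8)·(16) + (-7)·(-22) = 282
113·t² − 564·t + 544 = 0  ⇒  m = 282² − 113·544 = 18052
m = 18052 > 0,  v_rel·d = 282 > 0  ⇒  inside

inside=yes margin=18052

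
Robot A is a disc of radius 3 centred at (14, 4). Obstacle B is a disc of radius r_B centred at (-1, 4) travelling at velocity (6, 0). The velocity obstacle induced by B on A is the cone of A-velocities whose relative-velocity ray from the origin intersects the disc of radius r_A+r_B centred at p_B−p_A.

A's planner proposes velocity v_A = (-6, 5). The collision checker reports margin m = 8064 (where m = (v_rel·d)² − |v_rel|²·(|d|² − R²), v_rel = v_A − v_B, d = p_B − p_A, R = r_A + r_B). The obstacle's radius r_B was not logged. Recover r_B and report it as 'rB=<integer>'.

m = 8064
d = (-15, 0);  v_rel = (-12, 5),  |v_rel|² = 169
v_rel×d = (-12)·(0) − (5)·(-15) = 75
since m = R²·169 − 75²:  R² = (5625 + 8064) / 169 = 81
R = √81 = 9  ⇒  r_B = 9 − 3 = 6

rB=6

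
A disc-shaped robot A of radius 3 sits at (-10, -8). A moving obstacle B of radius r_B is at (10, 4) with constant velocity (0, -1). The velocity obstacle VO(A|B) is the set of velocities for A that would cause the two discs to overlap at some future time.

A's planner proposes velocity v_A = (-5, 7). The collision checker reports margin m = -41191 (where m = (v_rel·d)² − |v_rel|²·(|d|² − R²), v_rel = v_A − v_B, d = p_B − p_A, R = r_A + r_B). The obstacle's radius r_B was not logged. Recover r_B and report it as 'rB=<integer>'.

m = -41191
d = (20, 12);  v_rel = (-5, 8),  |v_rel|² = 89
v_rel×d = (-5)·(12) − (8)·(20) = -220
since m = R²·89 − (-220)²:  R² = (48400 + -41191) / 89 = 81
R = √81 = 9  ⇒  r_B = 9 − 3 = 6

rB=6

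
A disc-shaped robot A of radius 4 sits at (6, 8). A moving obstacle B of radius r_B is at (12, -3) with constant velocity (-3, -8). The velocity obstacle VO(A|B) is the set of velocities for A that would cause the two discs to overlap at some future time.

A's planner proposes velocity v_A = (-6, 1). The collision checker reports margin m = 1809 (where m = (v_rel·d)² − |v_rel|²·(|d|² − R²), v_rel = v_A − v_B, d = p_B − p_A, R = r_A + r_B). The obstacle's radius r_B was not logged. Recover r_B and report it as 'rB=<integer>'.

m = 1809
d = (6, -11);  v_rel = (-3, 9),  |v_rel|² = 90
v_rel×d = (-3)·(-11) − (9)·(6) = -21
since m = R²·90 − (-21)²:  R² = (441 + 1809) / 90 = 25
R = √25 = 5  ⇒  r_B = 5 − 4 = 1

rB=1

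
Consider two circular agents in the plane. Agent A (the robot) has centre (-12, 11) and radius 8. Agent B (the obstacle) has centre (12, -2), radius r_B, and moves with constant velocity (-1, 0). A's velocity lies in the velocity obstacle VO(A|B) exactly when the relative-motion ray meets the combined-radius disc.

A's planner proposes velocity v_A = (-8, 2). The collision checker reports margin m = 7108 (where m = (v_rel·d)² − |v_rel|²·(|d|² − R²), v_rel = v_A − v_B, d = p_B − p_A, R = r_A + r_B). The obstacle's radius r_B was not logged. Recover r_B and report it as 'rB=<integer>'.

m = 7108
d = (24, -13);  v_rel = (-7, 2),  |v_rel|² = 53
v_rel×d = (-7)·(-13) − (2)·(24) = 43
since m = R²·53 − 43²:  R² = (1849 + 7108) / 53 = 169
R = √169 = 13  ⇒  r_B = 13 − 8 = 5

rB=5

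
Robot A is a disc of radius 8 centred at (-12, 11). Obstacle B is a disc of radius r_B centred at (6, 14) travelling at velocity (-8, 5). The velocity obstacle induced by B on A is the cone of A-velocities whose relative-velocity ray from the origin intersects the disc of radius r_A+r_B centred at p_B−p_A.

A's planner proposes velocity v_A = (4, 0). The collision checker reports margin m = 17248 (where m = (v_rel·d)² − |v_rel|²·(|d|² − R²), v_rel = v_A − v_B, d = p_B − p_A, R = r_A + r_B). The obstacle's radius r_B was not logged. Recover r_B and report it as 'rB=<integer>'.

m = 17248
d = (18, 3);  v_rel = (12, -5),  |v_rel|² = 169
v_rel×d = (12)·(3) − (-5)·(18) = 126
since m = R²·169 − 126²:  R² = (15876 + 17248) / 169 = 196
R = √196 = 14  ⇒  r_B = 14 − 8 = 6

rB=6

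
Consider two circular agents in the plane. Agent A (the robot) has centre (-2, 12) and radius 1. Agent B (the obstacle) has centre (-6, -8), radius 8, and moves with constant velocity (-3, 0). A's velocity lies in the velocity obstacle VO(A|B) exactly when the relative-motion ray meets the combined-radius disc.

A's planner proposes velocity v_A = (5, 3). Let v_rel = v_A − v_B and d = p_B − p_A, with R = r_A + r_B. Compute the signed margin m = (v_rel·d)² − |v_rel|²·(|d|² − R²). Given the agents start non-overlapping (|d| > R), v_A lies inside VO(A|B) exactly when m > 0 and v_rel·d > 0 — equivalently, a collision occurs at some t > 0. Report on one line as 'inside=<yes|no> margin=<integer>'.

d = (-4, -20),  |d|² = 416;  R = 1+8 = 9,  c = 416−9² = 335
v_rel = (8, 3),  |v_rel|² = 73;  v_rel·d = (8)·(-4) + (3)·(-20) = -92
73·t² + 184·t + 335 = 0  ⇒  m = (-92)² − 73·335 = -15991
m = -15991 < 0,  v_rel·d = -92 < 0  ⇒  outside

inside=no margin=-15991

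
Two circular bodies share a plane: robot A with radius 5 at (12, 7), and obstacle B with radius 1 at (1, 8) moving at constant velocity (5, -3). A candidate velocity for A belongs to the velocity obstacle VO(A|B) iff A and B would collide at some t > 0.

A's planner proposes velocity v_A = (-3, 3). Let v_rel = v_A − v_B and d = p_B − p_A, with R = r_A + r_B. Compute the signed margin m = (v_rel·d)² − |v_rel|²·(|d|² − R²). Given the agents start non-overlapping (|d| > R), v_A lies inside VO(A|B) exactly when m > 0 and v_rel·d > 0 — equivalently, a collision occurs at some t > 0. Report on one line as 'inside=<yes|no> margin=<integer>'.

d = (-11, 1),  |d|² = 122;  R = 5+1 = 6,  c = 122−6² = 86
v_rel = (-8, 6),  |v_rel|² = 100;  v_rel·d = (-8)·(-11) + (6)·(1) = 94
100·t² − 188·t + 86 = 0  ⇒  m = 94² − 100·86 = 236
m = 236 > 0,  v_rel·d = 94 > 0  ⇒  inside

inside=yes margin=236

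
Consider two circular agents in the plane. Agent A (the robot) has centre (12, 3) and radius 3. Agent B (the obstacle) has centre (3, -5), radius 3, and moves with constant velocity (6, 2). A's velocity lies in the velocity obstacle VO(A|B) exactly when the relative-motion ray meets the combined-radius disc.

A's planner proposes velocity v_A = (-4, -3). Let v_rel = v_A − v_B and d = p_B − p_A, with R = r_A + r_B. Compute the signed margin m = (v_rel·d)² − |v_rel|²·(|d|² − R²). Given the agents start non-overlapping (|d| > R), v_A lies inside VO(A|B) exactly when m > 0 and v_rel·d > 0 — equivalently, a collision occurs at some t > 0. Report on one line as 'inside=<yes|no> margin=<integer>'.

d = (-9, -8),  |d|² = 145;  R = 3+3 = 6,  c = 145−6² = 109
v_rel = (-10, -5),  |v_rel|² = 125;  v_rel·d = (-10)·(-9) + (-5)·(-8) = 130
125·t² − 260·t + 109 = 0  ⇒  m = 130² − 125·109 = 3275
m = 3275 > 0,  v_rel·d = 130 > 0  ⇒  inside

inside=yes margin=3275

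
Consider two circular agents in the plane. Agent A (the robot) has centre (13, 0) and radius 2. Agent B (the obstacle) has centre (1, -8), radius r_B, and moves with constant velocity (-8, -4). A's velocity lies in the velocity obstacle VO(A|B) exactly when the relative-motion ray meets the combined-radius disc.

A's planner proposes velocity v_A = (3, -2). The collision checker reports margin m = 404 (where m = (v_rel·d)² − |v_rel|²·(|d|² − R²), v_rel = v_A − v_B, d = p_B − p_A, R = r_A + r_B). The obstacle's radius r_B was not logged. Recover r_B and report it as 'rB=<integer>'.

m = 404
d = (-12, -8);  v_rel = (11, 2),  |v_rel|² = 125
v_rel×d = (11)·(-8) − (2)·(-12) = -64
since m = R²·125 − (-64)²:  R² = (4096 + 404) / 125 = 36
R = √36 = 6  ⇒  r_B = 6 − 2 = 4

rB=4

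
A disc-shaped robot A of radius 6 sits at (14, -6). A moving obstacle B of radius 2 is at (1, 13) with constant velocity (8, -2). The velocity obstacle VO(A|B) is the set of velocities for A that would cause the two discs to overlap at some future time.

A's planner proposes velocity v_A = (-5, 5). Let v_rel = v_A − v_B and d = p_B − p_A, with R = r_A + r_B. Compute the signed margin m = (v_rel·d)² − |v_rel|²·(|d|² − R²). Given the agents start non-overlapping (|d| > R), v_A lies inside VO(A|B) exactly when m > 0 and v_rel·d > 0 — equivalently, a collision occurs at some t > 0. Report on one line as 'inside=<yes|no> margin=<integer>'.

d = (-13, 19),  |d|² = 530;  R = 6+2 = 8,  c = 530−8² = 466
v_rel = (-13, 7),  |v_rel|² = 218;  v_rel·d = (-13)·(-13) + (7)·(19) = 302
218·t² − 604·t + 466 = 0  ⇒  m = 302² − 218·466 = -10384
m = -10384 < 0,  v_rel·d = 302 > 0  ⇒  outside

inside=no margin=-10384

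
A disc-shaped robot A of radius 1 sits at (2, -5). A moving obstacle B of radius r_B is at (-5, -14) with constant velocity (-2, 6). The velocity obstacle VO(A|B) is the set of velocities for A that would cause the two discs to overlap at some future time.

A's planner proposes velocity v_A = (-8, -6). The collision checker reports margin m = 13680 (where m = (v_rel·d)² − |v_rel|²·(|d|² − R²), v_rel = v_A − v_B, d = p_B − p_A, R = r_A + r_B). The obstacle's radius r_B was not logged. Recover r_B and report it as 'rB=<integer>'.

m = 13680
d = (-7, -9);  v_rel = (-6, -12),  |v_rel|² = 180
v_rel×d = (-6)·(-9) − (-12)·(-7) = -30
since m = R²·180 − (-30)²:  R² = (900 + 13680) / 180 = 81
R = √81 = 9  ⇒  r_B = 9 − 1 = 8

rB=8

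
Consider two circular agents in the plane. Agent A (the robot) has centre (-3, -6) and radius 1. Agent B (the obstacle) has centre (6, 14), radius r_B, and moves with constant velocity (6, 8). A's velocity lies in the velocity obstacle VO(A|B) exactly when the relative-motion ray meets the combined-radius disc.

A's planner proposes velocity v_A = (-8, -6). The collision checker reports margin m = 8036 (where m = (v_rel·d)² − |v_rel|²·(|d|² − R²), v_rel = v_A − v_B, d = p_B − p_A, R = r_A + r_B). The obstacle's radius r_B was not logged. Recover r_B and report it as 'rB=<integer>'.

m = 8036
d = (9, 20);  v_rel = (-14, -14),  |v_rel|² = 392
v_rel×d = (-14)·(20) − (-14)·(9) = -154
since m = R²·392 − (-154)²:  R² = (23716 + 8036) / 392 = 81
R = √81 = 9  ⇒  r_B = 9 − 1 = 8

rB=8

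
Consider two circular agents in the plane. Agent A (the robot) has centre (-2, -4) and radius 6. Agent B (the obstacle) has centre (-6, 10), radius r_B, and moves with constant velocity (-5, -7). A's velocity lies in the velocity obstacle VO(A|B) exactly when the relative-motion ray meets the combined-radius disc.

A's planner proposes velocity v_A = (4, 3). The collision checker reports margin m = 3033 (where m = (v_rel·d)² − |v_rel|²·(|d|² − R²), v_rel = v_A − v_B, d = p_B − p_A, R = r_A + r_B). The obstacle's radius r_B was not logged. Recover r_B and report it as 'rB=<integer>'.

m = 3033
d = (-4, 14);  v_rel = (9, 10),  |v_rel|² = 181
v_rel×d = (9)·(14) − (10)·(-4) = 166
since m = R²·181 − 166²:  R² = (27556 + 3033) / 181 = 169
R = √169 = 13  ⇒  r_B = 13 − 6 = 7

rB=7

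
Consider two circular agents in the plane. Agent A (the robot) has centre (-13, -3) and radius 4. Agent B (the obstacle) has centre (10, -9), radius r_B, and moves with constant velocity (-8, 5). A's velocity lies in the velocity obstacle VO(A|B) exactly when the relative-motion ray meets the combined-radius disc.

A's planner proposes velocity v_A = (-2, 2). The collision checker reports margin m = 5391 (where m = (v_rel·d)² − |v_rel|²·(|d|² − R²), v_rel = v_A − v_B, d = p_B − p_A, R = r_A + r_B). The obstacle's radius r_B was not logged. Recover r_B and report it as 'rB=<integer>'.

m = 5391
d = (23, -6);  v_rel = (6, -3),  |v_rel|² = 45
v_rel×d = (6)·(-6) − (-3)·(23) = 33
since m = R²·45 − 33²:  R² = (1089 + 5391) / 45 = 144
R = √144 = 12  ⇒  r_B = 12 − 4 = 8

rB=8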